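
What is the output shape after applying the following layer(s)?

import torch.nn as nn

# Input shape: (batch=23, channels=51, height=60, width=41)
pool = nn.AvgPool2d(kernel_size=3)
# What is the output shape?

Input shape: (23, 51, 60, 41)
Output shape: (23, 51, 20, 13)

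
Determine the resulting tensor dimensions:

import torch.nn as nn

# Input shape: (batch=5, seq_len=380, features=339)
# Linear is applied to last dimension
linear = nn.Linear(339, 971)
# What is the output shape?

Input shape: (5, 380, 339)
Output shape: (5, 380, 971)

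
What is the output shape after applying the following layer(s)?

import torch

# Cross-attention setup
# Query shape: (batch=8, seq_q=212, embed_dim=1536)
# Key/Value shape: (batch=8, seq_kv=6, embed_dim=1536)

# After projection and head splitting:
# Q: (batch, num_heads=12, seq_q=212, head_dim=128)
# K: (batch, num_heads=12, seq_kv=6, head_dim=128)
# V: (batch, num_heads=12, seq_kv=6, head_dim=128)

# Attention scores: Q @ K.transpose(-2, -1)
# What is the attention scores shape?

Input shape: (8, 212, 1536)
Output shape: (8, 12, 212, 6)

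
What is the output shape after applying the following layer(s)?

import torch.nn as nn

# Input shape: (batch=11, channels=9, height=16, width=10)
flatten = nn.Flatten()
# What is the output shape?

Input shape: (11, 9, 16, 10)
Output shape: (11, 1440)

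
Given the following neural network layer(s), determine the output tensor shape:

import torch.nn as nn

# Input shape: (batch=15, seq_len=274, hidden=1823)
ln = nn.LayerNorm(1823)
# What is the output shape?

Input shape: (15, 274, 1823)
Output shape: (15, 274, 1823)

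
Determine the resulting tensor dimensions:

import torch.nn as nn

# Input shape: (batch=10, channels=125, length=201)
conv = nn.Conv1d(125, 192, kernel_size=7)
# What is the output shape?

Input shape: (10, 125, 201)
Output shape: (10, 192, 195)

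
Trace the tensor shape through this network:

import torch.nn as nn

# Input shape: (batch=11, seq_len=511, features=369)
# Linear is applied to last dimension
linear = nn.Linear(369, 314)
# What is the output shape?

Input shape: (11, 511, 369)
Output shape: (11, 511, 314)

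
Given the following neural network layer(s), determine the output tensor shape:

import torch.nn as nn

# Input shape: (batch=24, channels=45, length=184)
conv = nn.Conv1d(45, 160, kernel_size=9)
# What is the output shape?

Input shape: (24, 45, 184)
Output shape: (24, 160, 176)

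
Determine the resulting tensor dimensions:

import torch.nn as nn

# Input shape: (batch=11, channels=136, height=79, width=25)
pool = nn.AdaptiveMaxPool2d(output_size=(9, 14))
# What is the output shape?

Input shape: (11, 136, 79, 25)
Output shape: (11, 136, 9, 14)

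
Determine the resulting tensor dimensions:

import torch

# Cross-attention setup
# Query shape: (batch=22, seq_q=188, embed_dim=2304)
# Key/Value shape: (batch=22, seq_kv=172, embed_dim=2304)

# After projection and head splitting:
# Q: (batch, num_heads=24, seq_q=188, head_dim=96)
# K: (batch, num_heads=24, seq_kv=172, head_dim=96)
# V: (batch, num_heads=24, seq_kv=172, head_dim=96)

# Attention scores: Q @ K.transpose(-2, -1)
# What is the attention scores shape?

Input shape: (22, 188, 2304)
Output shape: (22, 24, 188, 172)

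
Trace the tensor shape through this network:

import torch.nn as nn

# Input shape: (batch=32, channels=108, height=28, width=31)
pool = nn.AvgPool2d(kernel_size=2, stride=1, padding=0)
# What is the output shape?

Input shape: (32, 108, 28, 31)
Output shape: (32, 108, 27, 30)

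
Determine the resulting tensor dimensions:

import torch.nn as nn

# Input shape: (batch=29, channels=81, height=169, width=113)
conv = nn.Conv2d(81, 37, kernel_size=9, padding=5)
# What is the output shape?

Input shape: (29, 81, 169, 113)
Output shape: (29, 37, 171, 115)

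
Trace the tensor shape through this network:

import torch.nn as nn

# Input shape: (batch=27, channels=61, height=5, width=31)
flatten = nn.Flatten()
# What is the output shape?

Input shape: (27, 61, 5, 31)
Output shape: (27, 9455)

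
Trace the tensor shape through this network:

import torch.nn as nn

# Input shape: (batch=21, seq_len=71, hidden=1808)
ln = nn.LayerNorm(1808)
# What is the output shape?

Input shape: (21, 71, 1808)
Output shape: (21, 71, 1808)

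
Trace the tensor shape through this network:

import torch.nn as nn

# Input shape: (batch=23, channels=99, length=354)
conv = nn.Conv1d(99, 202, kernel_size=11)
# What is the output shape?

Input shape: (23, 99, 354)
Output shape: (23, 202, 344)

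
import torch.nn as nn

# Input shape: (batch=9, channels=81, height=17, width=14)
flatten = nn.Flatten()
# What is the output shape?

Input shape: (9, 81, 17, 14)
Output shape: (9, 19278)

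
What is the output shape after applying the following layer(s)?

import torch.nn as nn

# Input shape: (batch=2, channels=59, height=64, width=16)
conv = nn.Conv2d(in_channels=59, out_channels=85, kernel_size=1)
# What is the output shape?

Input shape: (2, 59, 64, 16)
Output shape: (2, 85, 64, 16)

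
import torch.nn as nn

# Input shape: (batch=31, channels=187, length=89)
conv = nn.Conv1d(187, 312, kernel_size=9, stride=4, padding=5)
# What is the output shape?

Input shape: (31, 187, 89)
Output shape: (31, 312, 23)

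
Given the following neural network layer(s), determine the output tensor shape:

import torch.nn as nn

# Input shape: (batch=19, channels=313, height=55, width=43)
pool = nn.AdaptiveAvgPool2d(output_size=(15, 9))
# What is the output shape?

Input shape: (19, 313, 55, 43)
Output shape: (19, 313, 15, 9)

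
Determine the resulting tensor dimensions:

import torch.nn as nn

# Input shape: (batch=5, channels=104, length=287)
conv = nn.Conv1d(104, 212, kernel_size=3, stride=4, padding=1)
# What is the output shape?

Input shape: (5, 104, 287)
Output shape: (5, 212, 72)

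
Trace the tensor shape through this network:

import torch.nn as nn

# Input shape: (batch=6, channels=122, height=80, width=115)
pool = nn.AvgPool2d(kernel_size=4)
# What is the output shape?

Input shape: (6, 122, 80, 115)
Output shape: (6, 122, 20, 28)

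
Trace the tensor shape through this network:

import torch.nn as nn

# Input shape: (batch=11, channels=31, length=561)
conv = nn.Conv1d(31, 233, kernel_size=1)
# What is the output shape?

Input shape: (11, 31, 561)
Output shape: (11, 233, 561)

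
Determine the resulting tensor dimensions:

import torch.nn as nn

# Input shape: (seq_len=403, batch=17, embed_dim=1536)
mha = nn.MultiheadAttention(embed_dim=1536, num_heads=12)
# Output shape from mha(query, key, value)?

Input shape: (403, 17, 1536)
Output shape: (403, 17, 1536)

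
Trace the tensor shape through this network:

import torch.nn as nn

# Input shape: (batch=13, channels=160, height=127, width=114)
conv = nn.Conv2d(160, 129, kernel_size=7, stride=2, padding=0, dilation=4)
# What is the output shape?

Input shape: (13, 160, 127, 114)
Output shape: (13, 129, 52, 45)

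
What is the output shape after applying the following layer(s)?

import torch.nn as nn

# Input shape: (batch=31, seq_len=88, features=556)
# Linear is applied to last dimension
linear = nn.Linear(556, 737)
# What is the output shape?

Input shape: (31, 88, 556)
Output shape: (31, 88, 737)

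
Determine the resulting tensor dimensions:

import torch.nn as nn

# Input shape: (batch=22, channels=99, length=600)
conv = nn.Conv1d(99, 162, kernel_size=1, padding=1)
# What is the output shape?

Input shape: (22, 99, 600)
Output shape: (22, 162, 602)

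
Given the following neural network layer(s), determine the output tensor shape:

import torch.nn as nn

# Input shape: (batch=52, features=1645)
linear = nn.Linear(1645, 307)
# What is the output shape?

Input shape: (52, 1645)
Output shape: (52, 307)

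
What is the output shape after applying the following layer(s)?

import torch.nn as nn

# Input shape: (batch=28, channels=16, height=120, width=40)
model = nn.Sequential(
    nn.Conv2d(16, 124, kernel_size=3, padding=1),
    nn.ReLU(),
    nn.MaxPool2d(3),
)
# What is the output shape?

Input shape: (28, 16, 120, 40)
  -> after Conv2d: (28, 124, 120, 40)
  -> after ReLU: (28, 124, 120, 40)
Output shape: (28, 124, 40, 13)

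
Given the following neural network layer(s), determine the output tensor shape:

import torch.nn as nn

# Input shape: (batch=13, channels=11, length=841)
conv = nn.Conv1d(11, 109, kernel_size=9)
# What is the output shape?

Input shape: (13, 11, 841)
Output shape: (13, 109, 833)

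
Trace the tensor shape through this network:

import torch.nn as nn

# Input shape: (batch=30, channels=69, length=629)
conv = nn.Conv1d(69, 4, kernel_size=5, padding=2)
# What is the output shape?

Input shape: (30, 69, 629)
Output shape: (30, 4, 629)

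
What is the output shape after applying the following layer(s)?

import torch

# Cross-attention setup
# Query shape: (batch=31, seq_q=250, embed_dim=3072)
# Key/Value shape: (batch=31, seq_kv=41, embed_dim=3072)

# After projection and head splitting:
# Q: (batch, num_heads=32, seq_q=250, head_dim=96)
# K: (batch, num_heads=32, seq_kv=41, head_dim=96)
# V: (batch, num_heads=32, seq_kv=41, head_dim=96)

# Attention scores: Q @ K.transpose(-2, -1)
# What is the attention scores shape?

Input shape: (31, 250, 3072)
Output shape: (31, 32, 250, 41)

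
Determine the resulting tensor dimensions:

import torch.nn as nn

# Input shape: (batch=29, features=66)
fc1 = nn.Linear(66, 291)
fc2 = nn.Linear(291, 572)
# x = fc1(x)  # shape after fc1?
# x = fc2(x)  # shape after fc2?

Input shape: (29, 66)
  -> after fc1: (29, 291)
Output shape: (29, 572)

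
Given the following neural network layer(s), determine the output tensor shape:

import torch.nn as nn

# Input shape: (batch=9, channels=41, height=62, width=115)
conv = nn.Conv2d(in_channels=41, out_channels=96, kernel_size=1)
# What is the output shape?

Input shape: (9, 41, 62, 115)
Output shape: (9, 96, 62, 115)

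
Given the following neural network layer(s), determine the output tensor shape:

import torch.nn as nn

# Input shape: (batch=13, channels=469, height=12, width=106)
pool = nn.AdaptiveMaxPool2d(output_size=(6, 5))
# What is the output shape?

Input shape: (13, 469, 12, 106)
Output shape: (13, 469, 6, 5)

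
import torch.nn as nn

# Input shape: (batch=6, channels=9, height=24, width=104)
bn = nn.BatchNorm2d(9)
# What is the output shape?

Input shape: (6, 9, 24, 104)
Output shape: (6, 9, 24, 104)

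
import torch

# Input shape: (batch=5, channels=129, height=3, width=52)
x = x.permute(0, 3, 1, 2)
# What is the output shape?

Input shape: (5, 129, 3, 52)
Output shape: (5, 52, 129, 3)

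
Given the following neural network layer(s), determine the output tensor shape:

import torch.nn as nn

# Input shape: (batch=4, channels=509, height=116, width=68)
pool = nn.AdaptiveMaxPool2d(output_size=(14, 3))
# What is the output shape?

Input shape: (4, 509, 116, 68)
Output shape: (4, 509, 14, 3)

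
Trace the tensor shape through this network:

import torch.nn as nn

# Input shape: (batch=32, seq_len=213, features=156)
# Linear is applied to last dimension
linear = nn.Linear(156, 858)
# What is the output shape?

Input shape: (32, 213, 156)
Output shape: (32, 213, 858)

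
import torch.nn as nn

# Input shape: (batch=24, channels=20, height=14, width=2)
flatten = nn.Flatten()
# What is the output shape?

Input shape: (24, 20, 14, 2)
Output shape: (24, 560)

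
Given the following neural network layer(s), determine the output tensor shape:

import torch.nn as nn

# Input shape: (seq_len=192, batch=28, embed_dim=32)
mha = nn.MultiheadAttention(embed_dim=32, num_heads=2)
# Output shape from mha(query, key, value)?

Input shape: (192, 28, 32)
Output shape: (192, 28, 32)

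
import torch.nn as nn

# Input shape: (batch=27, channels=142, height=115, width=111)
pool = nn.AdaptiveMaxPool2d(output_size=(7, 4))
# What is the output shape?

Input shape: (27, 142, 115, 111)
Output shape: (27, 142, 7, 4)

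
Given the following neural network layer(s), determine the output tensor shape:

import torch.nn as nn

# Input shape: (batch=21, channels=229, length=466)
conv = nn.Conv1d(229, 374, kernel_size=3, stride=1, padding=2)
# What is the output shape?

Input shape: (21, 229, 466)
Output shape: (21, 374, 468)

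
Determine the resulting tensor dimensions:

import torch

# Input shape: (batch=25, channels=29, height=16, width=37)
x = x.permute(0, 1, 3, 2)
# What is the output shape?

Input shape: (25, 29, 16, 37)
Output shape: (25, 29, 37, 16)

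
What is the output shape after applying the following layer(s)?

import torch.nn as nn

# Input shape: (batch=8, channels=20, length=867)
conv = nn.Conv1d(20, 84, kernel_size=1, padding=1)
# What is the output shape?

Input shape: (8, 20, 867)
Output shape: (8, 84, 869)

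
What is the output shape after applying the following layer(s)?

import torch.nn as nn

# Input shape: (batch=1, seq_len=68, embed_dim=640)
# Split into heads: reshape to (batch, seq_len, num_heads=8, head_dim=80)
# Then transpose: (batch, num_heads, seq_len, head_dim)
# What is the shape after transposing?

Input shape: (1, 68, 640)
  -> after reshape: (1, 68, 8, 80)
Output shape: (1, 8, 68, 80)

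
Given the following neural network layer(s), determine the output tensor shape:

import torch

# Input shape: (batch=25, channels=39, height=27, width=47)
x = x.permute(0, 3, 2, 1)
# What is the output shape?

Input shape: (25, 39, 27, 47)
Output shape: (25, 47, 27, 39)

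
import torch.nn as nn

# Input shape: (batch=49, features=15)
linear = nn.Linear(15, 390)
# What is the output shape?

Input shape: (49, 15)
Output shape: (49, 390)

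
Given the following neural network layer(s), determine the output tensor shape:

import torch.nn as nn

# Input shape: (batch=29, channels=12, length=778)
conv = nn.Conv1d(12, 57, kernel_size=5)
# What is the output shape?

Input shape: (29, 12, 778)
Output shape: (29, 57, 774)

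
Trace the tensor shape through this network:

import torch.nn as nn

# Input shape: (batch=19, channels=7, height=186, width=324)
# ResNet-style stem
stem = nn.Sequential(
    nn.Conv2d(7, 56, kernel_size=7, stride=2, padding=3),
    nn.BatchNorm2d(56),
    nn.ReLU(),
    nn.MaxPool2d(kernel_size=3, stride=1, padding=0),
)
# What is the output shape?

Input shape: (19, 7, 186, 324)
  -> after Conv2d 7x7 stride=2: (19, 56, 93, 162)
Output shape: (19, 56, 91, 160)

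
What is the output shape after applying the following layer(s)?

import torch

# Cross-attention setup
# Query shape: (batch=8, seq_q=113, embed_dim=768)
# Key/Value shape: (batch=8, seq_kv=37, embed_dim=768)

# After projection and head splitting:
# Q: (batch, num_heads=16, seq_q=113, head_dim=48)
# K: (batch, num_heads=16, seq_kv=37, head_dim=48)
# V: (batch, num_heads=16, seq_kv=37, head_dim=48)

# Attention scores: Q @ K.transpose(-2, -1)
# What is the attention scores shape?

Input shape: (8, 113, 768)
Output shape: (8, 16, 113, 37)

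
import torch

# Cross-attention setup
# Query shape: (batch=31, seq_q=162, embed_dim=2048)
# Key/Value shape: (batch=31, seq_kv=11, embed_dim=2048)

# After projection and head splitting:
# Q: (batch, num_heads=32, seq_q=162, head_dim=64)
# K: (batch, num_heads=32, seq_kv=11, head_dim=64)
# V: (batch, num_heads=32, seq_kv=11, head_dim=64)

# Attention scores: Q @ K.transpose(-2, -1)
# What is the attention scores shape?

Input shape: (31, 162, 2048)
Output shape: (31, 32, 162, 11)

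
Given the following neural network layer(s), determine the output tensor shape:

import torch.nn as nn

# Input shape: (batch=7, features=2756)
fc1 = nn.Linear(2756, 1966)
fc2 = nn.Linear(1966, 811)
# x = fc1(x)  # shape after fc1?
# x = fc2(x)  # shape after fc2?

Input shape: (7, 2756)
  -> after fc1: (7, 1966)
Output shape: (7, 811)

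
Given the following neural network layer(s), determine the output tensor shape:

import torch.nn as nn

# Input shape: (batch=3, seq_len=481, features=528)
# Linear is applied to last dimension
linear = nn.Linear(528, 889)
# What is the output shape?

Input shape: (3, 481, 528)
Output shape: (3, 481, 889)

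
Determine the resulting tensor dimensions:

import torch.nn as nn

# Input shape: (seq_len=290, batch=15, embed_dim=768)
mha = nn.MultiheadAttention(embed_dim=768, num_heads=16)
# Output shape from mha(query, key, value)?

Input shape: (290, 15, 768)
Output shape: (290, 15, 768)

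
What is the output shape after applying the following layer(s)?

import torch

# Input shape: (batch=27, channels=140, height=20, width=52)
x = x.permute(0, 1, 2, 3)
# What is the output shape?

Input shape: (27, 140, 20, 52)
Output shape: (27, 140, 20, 52)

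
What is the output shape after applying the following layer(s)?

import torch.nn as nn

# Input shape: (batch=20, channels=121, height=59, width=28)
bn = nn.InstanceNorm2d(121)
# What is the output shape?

Input shape: (20, 121, 59, 28)
Output shape: (20, 121, 59, 28)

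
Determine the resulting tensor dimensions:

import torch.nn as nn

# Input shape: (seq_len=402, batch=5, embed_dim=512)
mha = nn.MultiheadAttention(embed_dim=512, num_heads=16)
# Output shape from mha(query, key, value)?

Input shape: (402, 5, 512)
Output shape: (402, 5, 512)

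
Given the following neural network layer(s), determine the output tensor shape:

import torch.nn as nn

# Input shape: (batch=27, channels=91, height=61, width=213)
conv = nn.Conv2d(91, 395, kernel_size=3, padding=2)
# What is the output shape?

Input shape: (27, 91, 61, 213)
Output shape: (27, 395, 63, 215)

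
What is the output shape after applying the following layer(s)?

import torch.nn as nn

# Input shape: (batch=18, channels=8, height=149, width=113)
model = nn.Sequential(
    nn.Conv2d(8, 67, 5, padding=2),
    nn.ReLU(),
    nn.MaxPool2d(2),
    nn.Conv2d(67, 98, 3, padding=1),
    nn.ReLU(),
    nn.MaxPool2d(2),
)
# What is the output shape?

Input shape: (18, 8, 149, 113)
  -> after first Conv2d: (18, 67, 149, 113)
  -> after first MaxPool2d: (18, 67, 74, 56)
  -> after second Conv2d: (18, 98, 74, 56)
Output shape: (18, 98, 37, 28)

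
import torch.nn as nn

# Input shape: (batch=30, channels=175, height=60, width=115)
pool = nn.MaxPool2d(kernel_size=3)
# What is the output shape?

Input shape: (30, 175, 60, 115)
Output shape: (30, 175, 20, 38)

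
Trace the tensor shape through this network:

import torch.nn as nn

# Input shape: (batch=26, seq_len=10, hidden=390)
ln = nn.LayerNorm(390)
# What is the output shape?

Input shape: (26, 10, 390)
Output shape: (26, 10, 390)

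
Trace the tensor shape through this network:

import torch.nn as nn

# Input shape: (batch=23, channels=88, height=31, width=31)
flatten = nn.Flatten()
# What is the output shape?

Input shape: (23, 88, 31, 31)
Output shape: (23, 84568)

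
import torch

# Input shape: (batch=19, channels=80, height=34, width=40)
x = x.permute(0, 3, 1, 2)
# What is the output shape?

Input shape: (19, 80, 34, 40)
Output shape: (19, 40, 80, 34)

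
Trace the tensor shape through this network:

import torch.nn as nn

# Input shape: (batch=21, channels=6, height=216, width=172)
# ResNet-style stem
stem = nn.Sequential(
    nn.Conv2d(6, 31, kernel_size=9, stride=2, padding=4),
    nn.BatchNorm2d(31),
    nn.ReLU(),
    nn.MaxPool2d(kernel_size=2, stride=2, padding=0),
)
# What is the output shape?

Input shape: (21, 6, 216, 172)
  -> after Conv2d 9x9 stride=2: (21, 31, 108, 86)
Output shape: (21, 31, 54, 43)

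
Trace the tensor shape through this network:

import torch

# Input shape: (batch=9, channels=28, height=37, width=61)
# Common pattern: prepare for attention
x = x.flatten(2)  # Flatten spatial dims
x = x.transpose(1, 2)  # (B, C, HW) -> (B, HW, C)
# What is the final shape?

Input shape: (9, 28, 37, 61)
  -> after flatten(2): (9, 28, 2257)
Output shape: (9, 2257, 28)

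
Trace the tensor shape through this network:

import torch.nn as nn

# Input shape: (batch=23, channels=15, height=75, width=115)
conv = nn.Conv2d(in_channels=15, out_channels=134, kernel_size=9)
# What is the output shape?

Input shape: (23, 15, 75, 115)
Output shape: (23, 134, 67, 107)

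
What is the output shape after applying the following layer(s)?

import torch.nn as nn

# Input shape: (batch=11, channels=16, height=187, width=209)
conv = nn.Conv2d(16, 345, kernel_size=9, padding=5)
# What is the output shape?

Input shape: (11, 16, 187, 209)
Output shape: (11, 345, 189, 211)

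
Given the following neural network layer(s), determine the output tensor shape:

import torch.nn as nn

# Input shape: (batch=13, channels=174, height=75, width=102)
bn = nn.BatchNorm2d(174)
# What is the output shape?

Input shape: (13, 174, 75, 102)
Output shape: (13, 174, 75, 102)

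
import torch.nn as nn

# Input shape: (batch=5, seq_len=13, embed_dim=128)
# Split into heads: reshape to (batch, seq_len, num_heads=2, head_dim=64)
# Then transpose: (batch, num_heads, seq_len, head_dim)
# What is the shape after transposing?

Input shape: (5, 13, 128)
  -> after reshape: (5, 13, 2, 64)
Output shape: (5, 2, 13, 64)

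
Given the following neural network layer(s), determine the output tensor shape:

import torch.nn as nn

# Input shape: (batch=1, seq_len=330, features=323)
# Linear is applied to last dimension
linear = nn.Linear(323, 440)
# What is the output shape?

Input shape: (1, 330, 323)
Output shape: (1, 330, 440)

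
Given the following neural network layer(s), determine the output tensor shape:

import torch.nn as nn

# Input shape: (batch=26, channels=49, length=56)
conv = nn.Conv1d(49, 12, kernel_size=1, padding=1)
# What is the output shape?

Input shape: (26, 49, 56)
Output shape: (26, 12, 58)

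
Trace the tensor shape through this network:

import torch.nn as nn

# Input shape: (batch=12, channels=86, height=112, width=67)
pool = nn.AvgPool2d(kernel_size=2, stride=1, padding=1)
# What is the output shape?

Input shape: (12, 86, 112, 67)
Output shape: (12, 86, 113, 68)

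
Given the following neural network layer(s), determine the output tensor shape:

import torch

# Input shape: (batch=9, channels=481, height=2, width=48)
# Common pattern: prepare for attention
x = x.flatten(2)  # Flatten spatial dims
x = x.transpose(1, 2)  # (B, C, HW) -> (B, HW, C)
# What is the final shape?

Input shape: (9, 481, 2, 48)
  -> after flatten(2): (9, 481, 96)
Output shape: (9, 96, 481)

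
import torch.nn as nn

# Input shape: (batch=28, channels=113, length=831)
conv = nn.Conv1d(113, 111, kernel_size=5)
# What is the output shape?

Input shape: (28, 113, 831)
Output shape: (28, 111, 827)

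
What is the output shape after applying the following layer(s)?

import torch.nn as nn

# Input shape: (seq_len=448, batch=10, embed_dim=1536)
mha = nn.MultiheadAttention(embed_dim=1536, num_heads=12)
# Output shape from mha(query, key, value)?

Input shape: (448, 10, 1536)
Output shape: (448, 10, 1536)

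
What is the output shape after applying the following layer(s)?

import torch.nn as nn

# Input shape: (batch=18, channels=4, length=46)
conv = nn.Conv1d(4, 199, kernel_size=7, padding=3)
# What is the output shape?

Input shape: (18, 4, 46)
Output shape: (18, 199, 46)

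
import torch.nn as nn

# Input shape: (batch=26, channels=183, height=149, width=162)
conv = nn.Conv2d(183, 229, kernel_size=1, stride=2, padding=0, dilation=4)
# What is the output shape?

Input shape: (26, 183, 149, 162)
Output shape: (26, 229, 75, 81)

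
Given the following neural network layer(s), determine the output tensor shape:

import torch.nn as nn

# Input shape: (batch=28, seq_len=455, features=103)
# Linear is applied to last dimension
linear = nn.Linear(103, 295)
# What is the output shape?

Input shape: (28, 455, 103)
Output shape: (28, 455, 295)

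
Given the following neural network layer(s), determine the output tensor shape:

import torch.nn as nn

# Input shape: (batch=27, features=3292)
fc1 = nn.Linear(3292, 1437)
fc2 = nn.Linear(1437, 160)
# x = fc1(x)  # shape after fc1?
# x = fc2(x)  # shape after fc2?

Input shape: (27, 3292)
  -> after fc1: (27, 1437)
Output shape: (27, 160)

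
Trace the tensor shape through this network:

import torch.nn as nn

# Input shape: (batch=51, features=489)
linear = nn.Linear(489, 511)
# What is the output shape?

Input shape: (51, 489)
Output shape: (51, 511)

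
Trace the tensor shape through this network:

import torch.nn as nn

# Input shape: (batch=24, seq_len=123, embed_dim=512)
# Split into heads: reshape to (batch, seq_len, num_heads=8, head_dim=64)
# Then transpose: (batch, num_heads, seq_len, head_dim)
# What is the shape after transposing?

Input shape: (24, 123, 512)
  -> after reshape: (24, 123, 8, 64)
Output shape: (24, 8, 123, 64)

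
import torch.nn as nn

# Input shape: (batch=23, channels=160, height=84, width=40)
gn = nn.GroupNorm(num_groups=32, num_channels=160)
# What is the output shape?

Input shape: (23, 160, 84, 40)
Output shape: (23, 160, 84, 40)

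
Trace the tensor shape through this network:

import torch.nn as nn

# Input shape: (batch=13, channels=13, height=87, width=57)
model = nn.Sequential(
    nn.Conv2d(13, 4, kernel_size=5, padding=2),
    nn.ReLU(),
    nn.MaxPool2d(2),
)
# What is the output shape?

Input shape: (13, 13, 87, 57)
  -> after Conv2d: (13, 4, 87, 57)
  -> after ReLU: (13, 4, 87, 57)
Output shape: (13, 4, 43, 28)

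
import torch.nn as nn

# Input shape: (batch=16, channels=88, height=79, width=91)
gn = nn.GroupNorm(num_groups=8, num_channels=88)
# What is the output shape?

Input shape: (16, 88, 79, 91)
Output shape: (16, 88, 79, 91)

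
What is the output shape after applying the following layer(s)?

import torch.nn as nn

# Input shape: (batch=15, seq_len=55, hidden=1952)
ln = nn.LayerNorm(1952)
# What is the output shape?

Input shape: (15, 55, 1952)
Output shape: (15, 55, 1952)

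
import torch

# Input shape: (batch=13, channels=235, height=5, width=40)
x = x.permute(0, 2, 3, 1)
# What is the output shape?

Input shape: (13, 235, 5, 40)
Output shape: (13, 5, 40, 235)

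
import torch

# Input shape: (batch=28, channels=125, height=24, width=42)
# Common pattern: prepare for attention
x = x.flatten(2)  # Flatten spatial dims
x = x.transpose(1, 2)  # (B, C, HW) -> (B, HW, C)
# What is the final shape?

Input shape: (28, 125, 24, 42)
  -> after flatten(2): (28, 125, 1008)
Output shape: (28, 1008, 125)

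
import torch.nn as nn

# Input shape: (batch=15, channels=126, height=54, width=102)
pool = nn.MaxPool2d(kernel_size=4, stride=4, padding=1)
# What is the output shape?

Input shape: (15, 126, 54, 102)
Output shape: (15, 126, 14, 26)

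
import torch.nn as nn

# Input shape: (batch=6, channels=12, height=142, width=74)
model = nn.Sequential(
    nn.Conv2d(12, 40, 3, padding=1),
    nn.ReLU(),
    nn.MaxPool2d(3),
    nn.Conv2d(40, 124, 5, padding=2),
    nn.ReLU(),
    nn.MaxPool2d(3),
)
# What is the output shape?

Input shape: (6, 12, 142, 74)
  -> after first Conv2d: (6, 40, 142, 74)
  -> after first MaxPool2d: (6, 40, 47, 24)
  -> after second Conv2d: (6, 124, 47, 24)
Output shape: (6, 124, 15, 8)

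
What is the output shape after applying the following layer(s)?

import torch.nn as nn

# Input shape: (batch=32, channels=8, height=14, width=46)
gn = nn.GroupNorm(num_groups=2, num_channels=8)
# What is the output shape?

Input shape: (32, 8, 14, 46)
Output shape: (32, 8, 14, 46)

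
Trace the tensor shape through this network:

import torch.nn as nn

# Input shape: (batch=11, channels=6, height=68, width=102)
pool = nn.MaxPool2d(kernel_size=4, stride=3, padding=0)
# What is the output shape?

Input shape: (11, 6, 68, 102)
Output shape: (11, 6, 22, 33)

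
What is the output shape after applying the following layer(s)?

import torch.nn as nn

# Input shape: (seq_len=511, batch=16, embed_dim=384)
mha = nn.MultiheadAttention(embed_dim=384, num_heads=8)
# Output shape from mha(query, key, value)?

Input shape: (511, 16, 384)
Output shape: (511, 16, 384)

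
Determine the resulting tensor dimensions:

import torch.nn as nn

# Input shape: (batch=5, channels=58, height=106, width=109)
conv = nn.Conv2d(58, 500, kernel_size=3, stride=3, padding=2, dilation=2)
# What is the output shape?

Input shape: (5, 58, 106, 109)
Output shape: (5, 500, 36, 37)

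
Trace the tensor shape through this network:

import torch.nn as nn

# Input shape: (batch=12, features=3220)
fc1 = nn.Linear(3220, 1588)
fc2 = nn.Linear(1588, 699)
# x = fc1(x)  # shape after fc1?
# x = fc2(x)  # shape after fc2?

Input shape: (12, 3220)
  -> after fc1: (12, 1588)
Output shape: (12, 699)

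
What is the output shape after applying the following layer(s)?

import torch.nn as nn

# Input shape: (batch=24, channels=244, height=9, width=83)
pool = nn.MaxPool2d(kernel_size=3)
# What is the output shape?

Input shape: (24, 244, 9, 83)
Output shape: (24, 244, 3, 27)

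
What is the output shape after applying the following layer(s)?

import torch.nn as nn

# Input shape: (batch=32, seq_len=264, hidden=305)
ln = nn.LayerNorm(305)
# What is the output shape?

Input shape: (32, 264, 305)
Output shape: (32, 264, 305)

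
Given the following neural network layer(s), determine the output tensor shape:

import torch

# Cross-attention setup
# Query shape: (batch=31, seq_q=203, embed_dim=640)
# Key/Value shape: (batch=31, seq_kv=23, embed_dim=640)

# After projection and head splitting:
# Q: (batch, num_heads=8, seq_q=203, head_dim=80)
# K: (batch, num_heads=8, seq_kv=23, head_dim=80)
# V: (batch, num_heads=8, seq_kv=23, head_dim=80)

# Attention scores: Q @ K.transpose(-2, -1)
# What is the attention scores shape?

Input shape: (31, 203, 640)
Output shape: (31, 8, 203, 23)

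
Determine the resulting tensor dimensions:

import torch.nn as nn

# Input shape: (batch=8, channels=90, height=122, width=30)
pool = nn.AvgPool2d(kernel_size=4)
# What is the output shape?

Input shape: (8, 90, 122, 30)
Output shape: (8, 90, 30, 7)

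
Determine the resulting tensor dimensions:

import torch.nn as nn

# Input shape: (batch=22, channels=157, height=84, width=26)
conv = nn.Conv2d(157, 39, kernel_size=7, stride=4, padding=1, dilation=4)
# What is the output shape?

Input shape: (22, 157, 84, 26)
Output shape: (22, 39, 16, 1)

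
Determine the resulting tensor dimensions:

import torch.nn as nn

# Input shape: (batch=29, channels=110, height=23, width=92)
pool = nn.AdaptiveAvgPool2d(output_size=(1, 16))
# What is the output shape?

Input shape: (29, 110, 23, 92)
Output shape: (29, 110, 1, 16)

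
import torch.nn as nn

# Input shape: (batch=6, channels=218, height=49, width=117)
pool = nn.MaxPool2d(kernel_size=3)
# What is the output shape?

Input shape: (6, 218, 49, 117)
Output shape: (6, 218, 16, 39)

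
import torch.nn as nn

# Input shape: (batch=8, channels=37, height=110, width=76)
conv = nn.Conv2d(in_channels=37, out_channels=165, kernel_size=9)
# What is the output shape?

Input shape: (8, 37, 110, 76)
Output shape: (8, 165, 102, 68)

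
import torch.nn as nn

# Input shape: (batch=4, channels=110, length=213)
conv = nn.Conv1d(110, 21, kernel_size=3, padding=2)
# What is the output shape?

Input shape: (4, 110, 213)
Output shape: (4, 21, 215)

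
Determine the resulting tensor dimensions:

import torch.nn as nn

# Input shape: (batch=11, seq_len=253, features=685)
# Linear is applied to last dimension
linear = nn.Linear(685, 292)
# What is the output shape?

Input shape: (11, 253, 685)
Output shape: (11, 253, 292)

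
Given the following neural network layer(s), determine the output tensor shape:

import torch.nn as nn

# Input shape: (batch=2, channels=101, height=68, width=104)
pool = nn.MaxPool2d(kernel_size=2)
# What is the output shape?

Input shape: (2, 101, 68, 104)
Output shape: (2, 101, 34, 52)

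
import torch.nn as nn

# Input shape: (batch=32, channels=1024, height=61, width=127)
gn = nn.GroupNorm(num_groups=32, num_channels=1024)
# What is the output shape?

Input shape: (32, 1024, 61, 127)
Output shape: (32, 1024, 61, 127)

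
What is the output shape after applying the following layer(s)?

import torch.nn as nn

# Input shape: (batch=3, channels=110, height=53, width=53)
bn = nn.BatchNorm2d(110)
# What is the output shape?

Input shape: (3, 110, 53, 53)
Output shape: (3, 110, 53, 53)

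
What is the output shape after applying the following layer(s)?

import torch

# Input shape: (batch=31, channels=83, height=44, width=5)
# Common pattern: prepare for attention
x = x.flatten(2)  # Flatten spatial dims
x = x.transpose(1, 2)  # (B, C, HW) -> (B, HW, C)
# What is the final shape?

Input shape: (31, 83, 44, 5)
  -> after flatten(2): (31, 83, 220)
Output shape: (31, 220, 83)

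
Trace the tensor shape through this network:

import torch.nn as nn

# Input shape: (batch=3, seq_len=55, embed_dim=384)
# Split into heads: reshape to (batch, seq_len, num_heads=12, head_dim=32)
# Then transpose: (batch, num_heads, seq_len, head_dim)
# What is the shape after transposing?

Input shape: (3, 55, 384)
  -> after reshape: (3, 55, 12, 32)
Output shape: (3, 12, 55, 32)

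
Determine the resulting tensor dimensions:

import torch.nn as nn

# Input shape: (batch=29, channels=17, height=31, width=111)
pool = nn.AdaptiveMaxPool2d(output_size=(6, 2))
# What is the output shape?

Input shape: (29, 17, 31, 111)
Output shape: (29, 17, 6, 2)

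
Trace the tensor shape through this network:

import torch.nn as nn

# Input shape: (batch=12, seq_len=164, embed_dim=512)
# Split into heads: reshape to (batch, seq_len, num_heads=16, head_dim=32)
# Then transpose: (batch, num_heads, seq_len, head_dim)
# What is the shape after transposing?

Input shape: (12, 164, 512)
  -> after reshape: (12, 164, 16, 32)
Output shape: (12, 16, 164, 32)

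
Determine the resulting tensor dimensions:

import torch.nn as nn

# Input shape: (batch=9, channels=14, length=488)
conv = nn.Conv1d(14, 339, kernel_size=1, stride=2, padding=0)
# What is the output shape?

Input shape: (9, 14, 488)
Output shape: (9, 339, 244)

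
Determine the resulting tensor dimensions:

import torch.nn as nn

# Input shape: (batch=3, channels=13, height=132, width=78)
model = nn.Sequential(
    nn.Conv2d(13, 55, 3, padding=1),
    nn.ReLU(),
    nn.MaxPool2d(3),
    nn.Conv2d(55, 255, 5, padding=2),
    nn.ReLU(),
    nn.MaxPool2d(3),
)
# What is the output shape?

Input shape: (3, 13, 132, 78)
  -> after first Conv2d: (3, 55, 132, 78)
  -> after first MaxPool2d: (3, 55, 44, 26)
  -> after second Conv2d: (3, 255, 44, 26)
Output shape: (3, 255, 14, 8)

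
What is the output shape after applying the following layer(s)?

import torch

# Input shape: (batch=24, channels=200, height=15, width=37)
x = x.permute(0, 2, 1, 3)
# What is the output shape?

Input shape: (24, 200, 15, 37)
Output shape: (24, 15, 200, 37)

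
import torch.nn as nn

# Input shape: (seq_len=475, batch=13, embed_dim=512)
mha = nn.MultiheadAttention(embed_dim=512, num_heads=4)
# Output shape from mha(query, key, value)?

Input shape: (475, 13, 512)
Output shape: (475, 13, 512)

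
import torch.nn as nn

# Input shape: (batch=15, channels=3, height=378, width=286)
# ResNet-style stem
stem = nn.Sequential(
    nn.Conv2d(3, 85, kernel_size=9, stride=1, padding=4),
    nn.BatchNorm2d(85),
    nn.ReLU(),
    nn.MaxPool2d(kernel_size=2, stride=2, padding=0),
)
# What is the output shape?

Input shape: (15, 3, 378, 286)
  -> after Conv2d 9x9 stride=1: (15, 85, 378, 286)
Output shape: (15, 85, 189, 143)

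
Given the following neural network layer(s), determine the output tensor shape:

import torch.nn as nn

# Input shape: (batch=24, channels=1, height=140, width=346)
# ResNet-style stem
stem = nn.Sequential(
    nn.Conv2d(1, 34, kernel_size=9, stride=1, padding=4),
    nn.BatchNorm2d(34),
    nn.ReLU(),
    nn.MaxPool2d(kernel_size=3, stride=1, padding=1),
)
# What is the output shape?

Input shape: (24, 1, 140, 346)
  -> after Conv2d 9x9 stride=1: (24, 34, 140, 346)
Output shape: (24, 34, 140, 346)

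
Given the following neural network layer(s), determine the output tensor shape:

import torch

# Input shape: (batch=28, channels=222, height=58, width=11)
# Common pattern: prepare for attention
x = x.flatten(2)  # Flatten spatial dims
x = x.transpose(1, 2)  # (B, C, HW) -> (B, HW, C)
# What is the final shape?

Input shape: (28, 222, 58, 11)
  -> after flatten(2): (28, 222, 638)
Output shape: (28, 638, 222)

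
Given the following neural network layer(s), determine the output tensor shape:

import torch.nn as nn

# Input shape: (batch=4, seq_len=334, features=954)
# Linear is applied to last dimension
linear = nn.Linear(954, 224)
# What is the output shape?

Input shape: (4, 334, 954)
Output shape: (4, 334, 224)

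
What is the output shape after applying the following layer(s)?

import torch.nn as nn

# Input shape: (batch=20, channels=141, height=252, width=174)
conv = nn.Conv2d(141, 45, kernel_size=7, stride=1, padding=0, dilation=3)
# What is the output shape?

Input shape: (20, 141, 252, 174)
Output shape: (20, 45, 234, 156)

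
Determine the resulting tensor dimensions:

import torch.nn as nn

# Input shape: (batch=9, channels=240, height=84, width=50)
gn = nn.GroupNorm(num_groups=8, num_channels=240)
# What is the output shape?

Input shape: (9, 240, 84, 50)
Output shape: (9, 240, 84, 50)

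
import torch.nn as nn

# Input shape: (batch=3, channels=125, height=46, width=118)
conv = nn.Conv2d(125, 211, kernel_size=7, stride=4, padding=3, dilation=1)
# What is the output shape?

Input shape: (3, 125, 46, 118)
Output shape: (3, 211, 12, 30)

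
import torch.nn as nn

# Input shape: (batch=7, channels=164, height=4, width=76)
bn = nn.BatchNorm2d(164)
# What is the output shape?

Input shape: (7, 164, 4, 76)
Output shape: (7, 164, 4, 76)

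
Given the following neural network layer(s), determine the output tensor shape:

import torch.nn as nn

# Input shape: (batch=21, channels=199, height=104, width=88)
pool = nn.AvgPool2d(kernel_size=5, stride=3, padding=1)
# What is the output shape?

Input shape: (21, 199, 104, 88)
Output shape: (21, 199, 34, 29)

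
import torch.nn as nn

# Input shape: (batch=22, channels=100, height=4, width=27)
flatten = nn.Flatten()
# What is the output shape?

Input shape: (22, 100, 4, 27)
Output shape: (22, 10800)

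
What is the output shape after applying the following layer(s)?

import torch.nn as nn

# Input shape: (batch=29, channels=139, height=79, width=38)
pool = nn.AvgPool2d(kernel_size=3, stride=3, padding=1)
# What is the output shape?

Input shape: (29, 139, 79, 38)
Output shape: (29, 139, 27, 13)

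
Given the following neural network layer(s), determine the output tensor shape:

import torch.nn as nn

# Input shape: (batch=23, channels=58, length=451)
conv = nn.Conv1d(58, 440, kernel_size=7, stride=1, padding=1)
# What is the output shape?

Input shape: (23, 58, 451)
Output shape: (23, 440, 447)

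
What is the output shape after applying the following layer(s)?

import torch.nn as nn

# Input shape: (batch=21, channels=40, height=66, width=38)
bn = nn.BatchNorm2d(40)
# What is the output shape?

Input shape: (21, 40, 66, 38)
Output shape: (21, 40, 66, 38)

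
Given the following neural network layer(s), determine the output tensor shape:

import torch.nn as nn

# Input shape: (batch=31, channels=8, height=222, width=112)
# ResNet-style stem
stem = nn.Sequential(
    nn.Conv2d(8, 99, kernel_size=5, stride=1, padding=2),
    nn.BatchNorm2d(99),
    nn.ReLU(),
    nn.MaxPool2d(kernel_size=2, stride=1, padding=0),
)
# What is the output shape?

Input shape: (31, 8, 222, 112)
  -> after Conv2d 5x5 stride=1: (31, 99, 222, 112)
Output shape: (31, 99, 221, 111)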